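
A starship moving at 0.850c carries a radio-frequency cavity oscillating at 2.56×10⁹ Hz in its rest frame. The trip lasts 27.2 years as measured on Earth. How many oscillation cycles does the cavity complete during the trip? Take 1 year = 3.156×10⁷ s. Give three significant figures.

γ = 1/√(1 − 0.850²) = 1/√0.2775 = 1.898
The oscillator's own cycle count is N = f × τ where τ is the proper time on the ship. τ = Δt/γ = 27.2/1.898 = 14.33 years = 4.522×10⁸ s.
N = 2.56×10⁹ × 4.522×10⁸ = 1.158×10¹⁸.

N = 1.16×10¹⁸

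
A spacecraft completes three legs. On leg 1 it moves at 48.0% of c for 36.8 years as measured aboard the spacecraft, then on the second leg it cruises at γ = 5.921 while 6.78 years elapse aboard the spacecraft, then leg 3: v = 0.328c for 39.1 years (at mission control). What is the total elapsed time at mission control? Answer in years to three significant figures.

Δt = 121 years

Leg 1: β = 0.480; γ = 1/√(1 − 0.480²) = 1/√0.7696 = 1.140; Δt_1 = 1.140 × 36.8 = 41.95 years.
Leg 2: γ = 5.921; Δt_2 = 5.921 × 6.78 = 40.14 years.
Leg 3: 39.1 years is already measured at mission control.
Total: 41.95 + 40.14 + 39.10 years.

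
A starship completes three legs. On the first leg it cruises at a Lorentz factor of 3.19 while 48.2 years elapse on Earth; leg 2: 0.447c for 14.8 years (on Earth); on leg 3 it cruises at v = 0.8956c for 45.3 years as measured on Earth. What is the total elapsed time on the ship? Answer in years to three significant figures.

τ = 48.5 years

Leg 1: γ = 3.19; τ_1 = 48.2/3.190 = 15.11 years.
Leg 2: γ = 1/√(1 − 0.447²) = 1/√0.8002 = 1.118; τ_2 = 14.8/1.118 = 13.24 years.
Leg 3: γ = 1/√(1 − 0.8956²) = 1/√0.1979 = 2.248; τ_3 = 45.3/2.248 = 20.15 years.
Total: 15.11 + 13.24 + 20.15 years.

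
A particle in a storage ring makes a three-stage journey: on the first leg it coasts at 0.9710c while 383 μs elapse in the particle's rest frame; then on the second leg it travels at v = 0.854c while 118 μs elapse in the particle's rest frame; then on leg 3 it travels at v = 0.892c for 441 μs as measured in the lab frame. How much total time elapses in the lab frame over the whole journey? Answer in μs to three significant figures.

Leg 1: γ = 1/√(1 − 0.9710²) = 1/√0.05716 = 4.183; Δt_1 = 4.183 × 383 = 1602 μs.
Leg 2: γ = 1/√(1 − 0.854²) = 1/√0.2707 = 1.922; Δt_2 = 1.922 × 118 = 226.8 μs.
Leg 3: 441 μs is already measured in the lab frame.
Total: 1602 + 226.8 + 441.0 μs.

Δt = 2270 μs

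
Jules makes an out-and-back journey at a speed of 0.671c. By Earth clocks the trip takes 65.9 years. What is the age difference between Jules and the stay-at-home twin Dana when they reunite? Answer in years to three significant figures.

Δt − τ = 17.0 years

γ = 1/√(1 − 0.671²) = 1/√0.5498 = 1.349
Jules's elapsed proper time: τ = 65.9/1.349 = 48.86 years.
Age gap = Δt − τ = 65.9 − 48.86 years.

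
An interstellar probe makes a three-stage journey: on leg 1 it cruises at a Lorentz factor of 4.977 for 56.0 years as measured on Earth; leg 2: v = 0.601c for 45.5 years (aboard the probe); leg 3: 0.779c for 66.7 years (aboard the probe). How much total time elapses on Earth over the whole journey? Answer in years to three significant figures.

Δt = 219 years

Leg 1: 56.0 years is already measured on Earth.
Leg 2: γ = 1/√(1 − 0.601²) = 1/√0.6388 = 1.251; Δt_2 = 1.251 × 45.5 = 56.93 years.
Leg 3: γ = 1/√(1 − 0.779²) = 1/√0.3932 = 1.595; Δt_3 = 1.595 × 66.7 = 106.4 years.
Total: 56.00 + 56.93 + 106.4 years.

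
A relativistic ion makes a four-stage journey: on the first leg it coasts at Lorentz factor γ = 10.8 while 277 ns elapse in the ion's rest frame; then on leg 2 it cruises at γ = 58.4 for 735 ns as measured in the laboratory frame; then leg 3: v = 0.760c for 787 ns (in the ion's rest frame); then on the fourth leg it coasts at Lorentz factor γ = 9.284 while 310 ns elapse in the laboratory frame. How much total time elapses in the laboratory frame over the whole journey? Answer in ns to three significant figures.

Leg 1: γ = 10.8; Δt_1 = 10.80 × 277 = 2992 ns.
Leg 2: 735 ns is already measured in the laboratory frame.
Leg 3: γ = 1/√(1 − 0.760²) = 1/√0.4224 = 1.539; Δt_3 = 1.539 × 787 = 1211 ns.
Leg 4: 310 ns is already measured in the laboratory frame.
Total: 2992 + 735.0 + 1211 + 310.0 ns.

Δt = 5250 ns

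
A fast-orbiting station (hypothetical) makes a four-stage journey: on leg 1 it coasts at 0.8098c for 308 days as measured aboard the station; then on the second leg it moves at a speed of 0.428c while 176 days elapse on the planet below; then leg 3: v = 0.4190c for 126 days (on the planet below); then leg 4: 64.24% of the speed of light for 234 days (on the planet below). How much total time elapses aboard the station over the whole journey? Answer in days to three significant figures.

τ = 761 days

Leg 1: 308 days is already measured aboard the station.
Leg 2: γ = 1/√(1 − 0.428²) = 1/√0.8168 = 1.106; τ_2 = 176/1.106 = 159.1 days.
Leg 3: γ = 1/√(1 − 0.4190²) = 1/√0.8244 = 1.101; τ_3 = 126/1.101 = 114.4 days.
Leg 4: β = 0.6424; γ = 1/√(1 − 0.6424²) = 1/√0.5873 = 1.305; τ_4 = 234/1.305 = 179.3 days.
Total: 308.0 + 159.1 + 114.4 + 179.3 days.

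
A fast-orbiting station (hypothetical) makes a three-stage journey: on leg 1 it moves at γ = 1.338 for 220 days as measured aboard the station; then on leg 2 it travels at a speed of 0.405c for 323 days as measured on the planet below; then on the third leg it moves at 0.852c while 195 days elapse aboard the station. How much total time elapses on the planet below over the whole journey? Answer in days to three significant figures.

Δt = 990 days

Leg 1: γ = 1.338; Δt_1 = 1.338 × 220 = 294.4 days.
Leg 2: 323 days is already measured on the planet below.
Leg 3: γ = 1/√(1 − 0.852²) = 1/√0.2741 = 1.910; Δt_3 = 1.910 × 195 = 372.5 days.
Total: 294.4 + 323.0 + 372.5 days.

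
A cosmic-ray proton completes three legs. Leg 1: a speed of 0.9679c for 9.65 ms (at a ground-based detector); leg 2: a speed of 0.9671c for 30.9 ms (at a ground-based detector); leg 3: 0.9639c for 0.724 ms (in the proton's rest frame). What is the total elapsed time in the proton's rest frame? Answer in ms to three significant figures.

τ = 11.0 ms

Leg 1: γ = 1/√(1 − 0.9679²) = 1/√0.06317 = 3.979; τ_1 = 9.65/3.979 = 2.425 ms.
Leg 2: γ = 1/√(1 − 0.9671²) = 1/√0.06472 = 3.931; τ_2 = 30.9/3.931 = 7.861 ms.
Leg 3: 0.724 ms is already measured in the proton's rest frame.
Total: 2.425 + 7.861 + 0.7240 ms.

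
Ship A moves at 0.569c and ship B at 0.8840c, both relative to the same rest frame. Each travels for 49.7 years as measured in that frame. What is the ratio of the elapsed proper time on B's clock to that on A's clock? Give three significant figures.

τ_B/τ_A = 0.568

A: γ = 1/√(1 − 0.569²) = 1/√0.6762 = 1.216. B: γ = 1/√(1 − 0.8840²) = 1/√0.2185 = 2.139.
τ_A/τ_B = γ_B/γ_A = 2.139/1.216 = 1.759, so τ_B/τ_A = 0.5685.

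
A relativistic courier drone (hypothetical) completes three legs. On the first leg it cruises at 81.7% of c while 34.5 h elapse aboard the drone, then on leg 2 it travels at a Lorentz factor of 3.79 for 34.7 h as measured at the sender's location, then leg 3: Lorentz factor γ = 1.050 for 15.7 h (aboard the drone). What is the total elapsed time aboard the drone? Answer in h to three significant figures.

Leg 1: 34.5 h is already measured aboard the drone.
Leg 2: γ = 3.79; τ_2 = 34.7/3.790 = 9.156 h.
Leg 3: 15.7 h is already measured aboard the drone.
Total: 34.50 + 9.156 + 15.70 h.

τ = 59.4 h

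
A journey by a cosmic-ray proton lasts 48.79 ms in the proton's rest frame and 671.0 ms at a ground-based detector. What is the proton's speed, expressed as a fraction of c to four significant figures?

The proper time is measured in the proton's rest frame (both events occur at the proton's location); Δt is measured at a ground-based detector. γ = Δt/τ = 671.0/48.79 = 13.75.
β = √(1 − 1/γ²) = √(1 − 0.005287) = √0.9947

β = 0.9974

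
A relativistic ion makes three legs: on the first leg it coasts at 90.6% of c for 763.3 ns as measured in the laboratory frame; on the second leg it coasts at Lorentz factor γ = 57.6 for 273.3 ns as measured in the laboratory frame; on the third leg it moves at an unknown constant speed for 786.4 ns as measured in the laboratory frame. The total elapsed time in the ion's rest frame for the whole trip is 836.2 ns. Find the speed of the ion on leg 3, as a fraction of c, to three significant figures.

Leg 1: β = 0.906; γ = 1/√(1 − 0.906²) = 1/√0.1792 = 2.363; τ_1 = 763.3/2.363 = 323.1 ns.
Leg 2: γ = 57.6; τ_2 = 273.3/57.60 = 4.745 ns.
Leg 3: speed unknown; τ_3 = 786.4/γ_3.
Total proper time: 323.1 + 4.745 + τ_3 = 836.2, so τ_3 = 836.2 − 327.8 = 508.4 ns.
γ_3 = 786.4/508.4 = 1.547; β = √(1 − 1/γ²) = √0.5821.

β = 0.763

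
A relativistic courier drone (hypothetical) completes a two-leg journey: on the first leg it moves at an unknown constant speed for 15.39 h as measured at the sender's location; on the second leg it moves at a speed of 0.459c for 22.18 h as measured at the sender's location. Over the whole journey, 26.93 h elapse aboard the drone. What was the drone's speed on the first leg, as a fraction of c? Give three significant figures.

β = 0.883

Leg 1: speed unknown; τ_1 = 15.39/γ_1.
Leg 2: γ = 1/√(1 − 0.459²) = 1/√0.7893 = 1.126; τ_2 = 22.18/1.126 = 19.71 h.
Total proper time: τ_1 + 19.71 = 26.93, so τ_1 = 26.93 − 19.71 = 7.224 h.
γ_1 = 15.39/7.224 = 2.130; β = √(1 − 1/γ²) = √0.7796.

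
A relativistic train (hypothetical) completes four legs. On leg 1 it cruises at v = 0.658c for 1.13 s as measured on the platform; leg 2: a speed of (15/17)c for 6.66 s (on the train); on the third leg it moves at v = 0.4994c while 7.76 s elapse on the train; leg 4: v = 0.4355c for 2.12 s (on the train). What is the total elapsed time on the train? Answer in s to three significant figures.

τ = 17.4 s

Leg 1: γ = 1/√(1 − 0.658²) = 1/√0.5670 = 1.328; τ_1 = 1.13/1.328 = 0.8509 s.
Leg 2: 6.66 s is already measured on the train.
Leg 3: 7.76 s is already measured on the train.
Leg 4: 2.12 s is already measured on the train.
Total: 0.8509 + 6.660 + 7.760 + 2.120 s.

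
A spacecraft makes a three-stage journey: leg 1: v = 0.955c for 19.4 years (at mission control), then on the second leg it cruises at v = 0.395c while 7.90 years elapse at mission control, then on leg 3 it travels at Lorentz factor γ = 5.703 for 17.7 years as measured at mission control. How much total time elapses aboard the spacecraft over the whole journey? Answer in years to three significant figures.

τ = 16.1 years

Leg 1: γ = 1/√(1 − 0.955²) = 1/√0.08798 = 3.371; τ_1 = 19.4/3.371 = 5.754 years.
Leg 2: γ = 1/√(1 − 0.395²) = 1/√0.8440 = 1.089; τ_2 = 7.90/1.089 = 7.258 years.
Leg 3: γ = 5.703; τ_3 = 17.7/5.703 = 3.104 years.
Total: 5.754 + 7.258 + 3.104 years.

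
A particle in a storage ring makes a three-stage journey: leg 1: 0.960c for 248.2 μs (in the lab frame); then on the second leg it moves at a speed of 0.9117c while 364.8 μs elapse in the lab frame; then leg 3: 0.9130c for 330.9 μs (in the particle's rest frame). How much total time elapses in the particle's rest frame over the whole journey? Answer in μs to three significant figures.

Leg 1: γ = 1/√(1 − 0.960²) = 25/7 ≈ 3.571; τ_1 = 248.2/3.571 = 69.50 μs.
Leg 2: γ = 1/√(1 − 0.9117²) = 1/√0.1688 = 2.434; τ_2 = 364.8/2.434 = 149.9 μs.
Leg 3: 330.9 μs is already measured in the particle's rest frame.
Total: 69.50 + 149.9 + 330.9 μs.

τ = 550 μs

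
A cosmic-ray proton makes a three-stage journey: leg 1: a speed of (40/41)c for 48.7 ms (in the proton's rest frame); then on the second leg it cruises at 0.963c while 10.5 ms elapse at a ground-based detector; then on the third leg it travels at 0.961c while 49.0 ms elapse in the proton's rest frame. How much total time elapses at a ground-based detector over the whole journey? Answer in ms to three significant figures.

Leg 1: γ = 1/√(1 − (40/41)²) = 41/9 ≈ 4.556; Δt_1 = 4.556 × 48.7 = 221.9 ms.
Leg 2: 10.5 ms is already measured at a ground-based detector.
Leg 3: γ = 1/√(1 − 0.961²) = 1/√0.07648 = 3.616; Δt_3 = 3.616 × 49.0 = 177.2 ms.
Total: 221.9 + 10.50 + 177.2 ms.

Δt = 410 ms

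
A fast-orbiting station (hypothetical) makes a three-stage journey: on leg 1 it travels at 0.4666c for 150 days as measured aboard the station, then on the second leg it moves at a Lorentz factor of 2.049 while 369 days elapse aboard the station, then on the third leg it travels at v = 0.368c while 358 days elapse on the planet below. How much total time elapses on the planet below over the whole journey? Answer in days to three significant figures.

Δt = 1280 days

Leg 1: γ = 1/√(1 − 0.4666²) = 1/√0.7823 = 1.131; Δt_1 = 1.131 × 150 = 169.6 days.
Leg 2: γ = 2.049; Δt_2 = 2.049 × 369 = 756.1 days.
Leg 3: 358 days is already measured on the planet below.
Total: 169.6 + 756.1 + 358.0 days.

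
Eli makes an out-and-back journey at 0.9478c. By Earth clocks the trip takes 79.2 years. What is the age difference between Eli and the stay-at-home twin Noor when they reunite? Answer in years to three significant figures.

γ = 1/√(1 − 0.9478²) = 1/√0.1017 = 3.136
Eli's elapsed proper time: τ = 79.2/3.136 = 25.25 years.
Age gap = Δt − τ = 79.2 − 25.25 years.

Δt − τ = 53.9 years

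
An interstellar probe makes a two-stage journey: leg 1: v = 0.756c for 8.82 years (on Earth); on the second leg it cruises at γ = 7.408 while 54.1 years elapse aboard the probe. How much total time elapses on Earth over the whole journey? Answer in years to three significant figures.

Leg 1: 8.82 years is already measured on Earth.
Leg 2: γ = 7.408; Δt_2 = 7.408 × 54.1 = 400.8 years.
Total: 8.820 + 400.8 years.

Δt = 410 years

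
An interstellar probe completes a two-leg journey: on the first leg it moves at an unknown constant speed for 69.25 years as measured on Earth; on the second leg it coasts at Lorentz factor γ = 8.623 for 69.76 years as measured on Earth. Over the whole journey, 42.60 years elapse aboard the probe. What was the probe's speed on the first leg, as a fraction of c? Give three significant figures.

β = 0.867

Leg 1: speed unknown; τ_1 = 69.25/γ_1.
Leg 2: γ = 8.623; τ_2 = 69.76/8.623 = 8.090 years.
Total proper time: τ_1 + 8.090 = 42.60, so τ_1 = 42.60 − 8.090 = 34.51 years.
γ_1 = 69.25/34.51 = 2.007; β = √(1 − 1/γ²) = √0.7517.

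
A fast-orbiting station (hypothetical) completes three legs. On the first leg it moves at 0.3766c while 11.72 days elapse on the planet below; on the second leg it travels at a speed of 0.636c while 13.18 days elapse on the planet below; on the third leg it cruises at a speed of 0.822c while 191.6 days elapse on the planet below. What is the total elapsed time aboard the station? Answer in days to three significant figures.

Leg 1: γ = 1/√(1 − 0.3766²) = 1/√0.8582 = 1.079; τ_1 = 11.72/1.079 = 10.86 days.
Leg 2: γ = 1/√(1 − 0.636²) = 1/√0.5955 = 1.296; τ_2 = 13.18/1.296 = 10.17 days.
Leg 3: γ = 1/√(1 − 0.822²) = 1/√0.3243 = 1.756; τ_3 = 191.6/1.756 = 109.1 days.
Total: 10.86 + 10.17 + 109.1 days.

τ = 130 days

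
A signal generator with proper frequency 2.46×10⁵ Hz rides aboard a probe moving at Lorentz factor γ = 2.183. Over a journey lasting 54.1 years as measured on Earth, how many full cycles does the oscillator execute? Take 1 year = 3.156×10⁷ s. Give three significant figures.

N = 1.92×10¹⁴

γ = 2.183
The oscillator's own cycle count is N = f × τ where τ is the proper time aboard the probe. τ = Δt/γ = 54.1/2.183 = 24.78 years = 7.821×10⁸ s.
N = 2.46×10⁵ × 7.821×10⁸ = 1.924×10¹⁴.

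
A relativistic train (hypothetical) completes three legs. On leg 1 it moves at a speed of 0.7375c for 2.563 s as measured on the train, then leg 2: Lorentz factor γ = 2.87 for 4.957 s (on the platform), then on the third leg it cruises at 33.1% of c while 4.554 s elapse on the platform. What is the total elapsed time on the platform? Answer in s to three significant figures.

Leg 1: γ = 1/√(1 − 0.7375²) = 1/√0.4561 = 1.481; Δt_1 = 1.481 × 2.563 = 3.795 s.
Leg 2: 4.957 s is already measured on the platform.
Leg 3: 4.554 s is already measured on the platform.
Total: 3.795 + 4.957 + 4.554 s.

Δt = 13.3 s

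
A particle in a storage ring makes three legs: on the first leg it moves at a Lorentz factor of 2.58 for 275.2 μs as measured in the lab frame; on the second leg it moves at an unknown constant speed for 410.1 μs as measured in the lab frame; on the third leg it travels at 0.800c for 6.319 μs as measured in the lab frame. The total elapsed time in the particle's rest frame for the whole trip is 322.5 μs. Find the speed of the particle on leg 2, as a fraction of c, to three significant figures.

Leg 1: γ = 2.58; τ_1 = 275.2/2.580 = 106.7 μs.
Leg 2: speed unknown; τ_2 = 410.1/γ_2.
Leg 3: γ = 1/√(1 − 0.800²) = 5/3 ≈ 1.667; τ_3 = 6.319/1.667 = 3.791 μs.
Total proper time: 106.7 + τ_2 + 3.791 = 322.5, so τ_2 = 322.5 − 110.5 = 212.0 μs.
γ_2 = 410.1/212.0 = 1.934; β = √(1 − 1/γ²) = √0.7327.

β = 0.856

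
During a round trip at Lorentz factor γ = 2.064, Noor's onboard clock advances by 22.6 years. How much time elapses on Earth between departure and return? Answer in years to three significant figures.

γ = 2.064
Earth-frame duration is the dilated interval: Δt = γτ = 2.064 × 22.6 years.

Δt = 46.6 years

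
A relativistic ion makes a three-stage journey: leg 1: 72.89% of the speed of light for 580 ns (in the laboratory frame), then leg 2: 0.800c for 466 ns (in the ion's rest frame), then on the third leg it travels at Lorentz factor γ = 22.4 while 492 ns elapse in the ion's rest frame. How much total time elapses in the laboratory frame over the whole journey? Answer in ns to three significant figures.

Leg 1: 580 ns is already measured in the laboratory frame.
Leg 2: γ = 1/√(1 − 0.800²) = 5/3 ≈ 1.667; Δt_2 = 1.667 × 466 = 776.7 ns.
Leg 3: γ = 22.4; Δt_3 = 22.40 × 492 = 1.102×10⁴ ns.
Total: 580.0 + 776.7 + 1.102×10⁴ ns.

Δt = 1.24×10⁴ ns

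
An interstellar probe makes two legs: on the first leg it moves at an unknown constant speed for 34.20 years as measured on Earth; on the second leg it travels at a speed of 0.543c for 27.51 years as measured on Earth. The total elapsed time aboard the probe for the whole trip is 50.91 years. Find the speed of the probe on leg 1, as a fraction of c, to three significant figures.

Leg 1: speed unknown; τ_1 = 34.20/γ_1.
Leg 2: γ = 1/√(1 − 0.543²) = 1/√0.7052 = 1.191; τ_2 = 27.51/1.191 = 23.10 years.
Total proper time: τ_1 + 23.10 = 50.91, so τ_1 = 50.91 − 23.10 = 27.81 years.
γ_1 = 34.20/27.81 = 1.230; β = √(1 − 1/γ²) = √0.3388.

β = 0.582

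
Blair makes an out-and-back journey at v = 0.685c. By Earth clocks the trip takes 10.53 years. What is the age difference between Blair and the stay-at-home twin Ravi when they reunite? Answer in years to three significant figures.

γ = 1/√(1 − 0.685²) = 1/√0.5308 = 1.373
Blair's elapsed proper time: τ = 10.53/1.373 = 7.672 years.
Age gap = Δt − τ = 10.53 − 7.672 years.

Δt − τ = 2.86 years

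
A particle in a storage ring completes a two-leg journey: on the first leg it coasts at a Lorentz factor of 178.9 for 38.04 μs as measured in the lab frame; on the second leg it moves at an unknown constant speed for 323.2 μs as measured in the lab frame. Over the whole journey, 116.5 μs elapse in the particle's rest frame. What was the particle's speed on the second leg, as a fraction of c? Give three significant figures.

β = 0.933

Leg 1: γ = 178.9; τ_1 = 38.04/178.9 = 0.2126 μs.
Leg 2: speed unknown; τ_2 = 323.2/γ_2.
Total proper time: 0.2126 + τ_2 = 116.5, so τ_2 = 116.5 − 0.2126 = 116.3 μs.
γ_2 = 323.2/116.3 = 2.779; β = √(1 − 1/γ²) = √0.8705.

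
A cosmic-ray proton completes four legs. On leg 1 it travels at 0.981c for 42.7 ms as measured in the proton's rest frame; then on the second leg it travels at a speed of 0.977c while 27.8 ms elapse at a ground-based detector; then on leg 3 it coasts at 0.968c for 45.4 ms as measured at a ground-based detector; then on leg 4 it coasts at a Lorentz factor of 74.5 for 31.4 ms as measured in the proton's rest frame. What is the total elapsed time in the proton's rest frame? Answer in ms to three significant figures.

Leg 1: 42.7 ms is already measured in the proton's rest frame.
Leg 2: γ = 1/√(1 − 0.977²) = 1/√0.04547 = 4.690; τ_2 = 27.8/4.690 = 5.928 ms.
Leg 3: γ = 1/√(1 − 0.968²) = 1/√0.06298 = 3.985; τ_3 = 45.4/3.985 = 11.39 ms.
Leg 4: 31.4 ms is already measured in the proton's rest frame.
Total: 42.70 + 5.928 + 11.39 + 31.40 ms.

τ = 91.4 ms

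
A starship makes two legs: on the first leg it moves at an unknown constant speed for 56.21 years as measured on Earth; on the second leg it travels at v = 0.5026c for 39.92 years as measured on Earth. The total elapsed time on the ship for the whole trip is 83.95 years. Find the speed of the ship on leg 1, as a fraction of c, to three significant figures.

Leg 1: speed unknown; τ_1 = 56.21/γ_1.
Leg 2: γ = 1/√(1 − 0.5026²) = 1/√0.7474 = 1.157; τ_2 = 39.92/1.157 = 34.51 years.
Total proper time: τ_1 + 34.51 = 83.95, so τ_1 = 83.95 − 34.51 = 49.44 years.
γ_1 = 56.21/49.44 = 1.137; β = √(1 − 1/γ²) = √0.2264.

β = 0.476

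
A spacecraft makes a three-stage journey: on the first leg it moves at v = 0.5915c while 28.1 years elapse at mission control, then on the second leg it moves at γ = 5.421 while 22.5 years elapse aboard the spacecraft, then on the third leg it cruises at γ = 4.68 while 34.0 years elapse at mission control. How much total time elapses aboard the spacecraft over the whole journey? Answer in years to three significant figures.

τ = 52.4 years

Leg 1: γ = 1/√(1 − 0.5915²) = 1/√0.6501 = 1.240; τ_1 = 28.1/1.240 = 22.66 years.
Leg 2: 22.5 years is already measured aboard the spacecraft.
Leg 3: γ = 4.68; τ_3 = 34.0/4.680 = 7.265 years.
Total: 22.66 + 22.50 + 7.265 years.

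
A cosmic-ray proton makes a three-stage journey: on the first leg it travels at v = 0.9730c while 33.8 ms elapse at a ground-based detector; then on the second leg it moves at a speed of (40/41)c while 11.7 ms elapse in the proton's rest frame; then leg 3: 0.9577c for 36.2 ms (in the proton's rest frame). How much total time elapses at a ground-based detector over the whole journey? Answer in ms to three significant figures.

Leg 1: 33.8 ms is already measured at a ground-based detector.
Leg 2: γ = 1/√(1 − (40/41)²) = 41/9 ≈ 4.556; Δt_2 = 4.556 × 11.7 = 53.30 ms.
Leg 3: γ = 1/√(1 − 0.9577²) = 1/√0.08281 = 3.475; Δt_3 = 3.475 × 36.2 = 125.8 ms.
Total: 33.80 + 53.30 + 125.8 ms.

Δt = 213 ms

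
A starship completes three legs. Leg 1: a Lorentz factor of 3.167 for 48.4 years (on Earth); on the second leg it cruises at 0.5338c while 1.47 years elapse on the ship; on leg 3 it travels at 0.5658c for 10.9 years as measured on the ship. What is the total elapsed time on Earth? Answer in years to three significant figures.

Leg 1: 48.4 years is already measured on Earth.
Leg 2: γ = 1/√(1 − 0.5338²) = 1/√0.7151 = 1.183; Δt_2 = 1.183 × 1.47 = 1.738 years.
Leg 3: γ = 1/√(1 − 0.5658²) = 1/√0.6799 = 1.213; Δt_3 = 1.213 × 10.9 = 13.22 years.
Total: 48.40 + 1.738 + 13.22 years.

Δt = 63.4 years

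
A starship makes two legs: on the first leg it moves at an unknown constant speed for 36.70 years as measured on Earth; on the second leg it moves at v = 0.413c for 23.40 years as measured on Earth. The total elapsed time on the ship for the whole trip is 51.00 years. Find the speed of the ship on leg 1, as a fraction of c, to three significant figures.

Leg 1: speed unknown; τ_1 = 36.70/γ_1.
Leg 2: γ = 1/√(1 − 0.413²) = 1/√0.8294 = 1.098; τ_2 = 23.40/1.098 = 21.31 years.
Total proper time: τ_1 + 21.31 = 51.00, so τ_1 = 51.00 − 21.31 = 29.69 years.
γ_1 = 36.70/29.69 = 1.236; β = √(1 − 1/γ²) = √0.3456.

β = 0.588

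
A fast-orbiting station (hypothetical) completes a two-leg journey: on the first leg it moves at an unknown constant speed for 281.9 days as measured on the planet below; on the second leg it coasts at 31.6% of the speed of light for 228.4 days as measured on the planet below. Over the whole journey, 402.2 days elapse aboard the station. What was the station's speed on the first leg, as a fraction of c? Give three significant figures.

Leg 1: speed unknown; τ_1 = 281.9/γ_1.
Leg 2: β = 0.316; γ = 1/√(1 − 0.316²) = 1/√0.9001 = 1.054; τ_2 = 228.4/1.054 = 216.7 days.
Total proper time: τ_1 + 216.7 = 402.2, so τ_1 = 402.2 − 216.7 = 185.5 days.
γ_1 = 281.9/185.5 = 1.520; β = √(1 − 1/γ²) = √0.5670.

β = 0.753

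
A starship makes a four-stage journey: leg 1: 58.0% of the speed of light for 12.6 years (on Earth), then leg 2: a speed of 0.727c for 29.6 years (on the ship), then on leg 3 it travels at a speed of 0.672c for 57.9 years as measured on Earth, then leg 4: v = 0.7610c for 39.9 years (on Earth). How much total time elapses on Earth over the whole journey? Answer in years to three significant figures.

Δt = 154 years

Leg 1: 12.6 years is already measured on Earth.
Leg 2: γ = 1/√(1 − 0.727²) = 1/√0.4715 = 1.456; Δt_2 = 1.456 × 29.6 = 43.11 years.
Leg 3: 57.9 years is already measured on Earth.
Leg 4: 39.9 years is already measured on Earth.
Total: 12.60 + 43.11 + 57.90 + 39.90 years.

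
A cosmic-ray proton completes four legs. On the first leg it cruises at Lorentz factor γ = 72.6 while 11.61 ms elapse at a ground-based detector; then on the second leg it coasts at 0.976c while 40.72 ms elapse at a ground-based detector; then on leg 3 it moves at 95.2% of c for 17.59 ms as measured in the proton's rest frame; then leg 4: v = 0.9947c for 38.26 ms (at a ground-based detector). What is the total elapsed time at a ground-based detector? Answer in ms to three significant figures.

Leg 1: 11.61 ms is already measured at a ground-based detector.
Leg 2: 40.72 ms is already measured at a ground-based detector.
Leg 3: β = 0.952; γ = 1/√(1 − 0.952²) = 1/√0.09370 = 3.267; Δt_3 = 3.267 × 17.59 = 57.47 ms.
Leg 4: 38.26 ms is already measured at a ground-based detector.
Total: 11.61 + 40.72 + 57.47 + 38.26 ms.

Δt = 148 ms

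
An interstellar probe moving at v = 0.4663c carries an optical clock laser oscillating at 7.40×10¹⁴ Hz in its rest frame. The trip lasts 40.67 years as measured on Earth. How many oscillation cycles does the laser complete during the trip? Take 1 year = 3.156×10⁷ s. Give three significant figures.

N = 8.40×10²³

γ = 1/√(1 − 0.4663²) = 1/√0.7826 = 1.130
The oscillator's own cycle count is N = f × τ where τ is the proper time aboard the probe. τ = Δt/γ = 40.67/1.130 = 35.98 years = 1.135×10⁹ s.
N = 7.40×10¹⁴ × 1.135×10⁹ = 8.402×10²³.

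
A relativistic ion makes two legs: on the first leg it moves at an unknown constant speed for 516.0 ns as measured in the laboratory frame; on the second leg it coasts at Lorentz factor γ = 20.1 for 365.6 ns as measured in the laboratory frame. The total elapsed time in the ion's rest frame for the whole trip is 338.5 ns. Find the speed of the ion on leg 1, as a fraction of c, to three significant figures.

β = 0.784

Leg 1: speed unknown; τ_1 = 516.0/γ_1.
Leg 2: γ = 20.1; τ_2 = 365.6/20.10 = 18.19 ns.
Total proper time: τ_1 + 18.19 = 338.5, so τ_1 = 338.5 − 18.19 = 320.3 ns.
γ_1 = 516.0/320.3 = 1.611; β = √(1 − 1/γ²) = √0.6147.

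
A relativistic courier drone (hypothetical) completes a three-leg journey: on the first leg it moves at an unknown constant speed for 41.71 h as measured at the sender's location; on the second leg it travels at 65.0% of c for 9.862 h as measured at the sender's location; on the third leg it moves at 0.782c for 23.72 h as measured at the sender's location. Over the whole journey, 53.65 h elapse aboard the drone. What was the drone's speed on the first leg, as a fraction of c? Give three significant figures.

Leg 1: speed unknown; τ_1 = 41.71/γ_1.
Leg 2: β = 0.650; γ = 1/√(1 − 0.650²) = 1/√0.5775 = 1.316; τ_2 = 9.862/1.316 = 7.494 h.
Leg 3: γ = 1/√(1 − 0.782²) = 1/√0.3885 = 1.604; τ_3 = 23.72/1.604 = 14.78 h.
Total proper time: τ_1 + 7.494 + 14.78 = 53.65, so τ_1 = 53.65 − 22.28 = 31.37 h.
γ_1 = 41.71/31.37 = 1.330; β = √(1 − 1/γ²) = √0.4343.

β = 0.659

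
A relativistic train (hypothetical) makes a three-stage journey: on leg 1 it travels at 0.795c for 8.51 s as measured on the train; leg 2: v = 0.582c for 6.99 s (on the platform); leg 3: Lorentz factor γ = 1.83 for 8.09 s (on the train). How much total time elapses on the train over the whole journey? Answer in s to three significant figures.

Leg 1: 8.51 s is already measured on the train.
Leg 2: γ = 1/√(1 − 0.582²) = 1/√0.6613 = 1.230; τ_2 = 6.99/1.230 = 5.684 s.
Leg 3: 8.09 s is already measured on the train.
Total: 8.510 + 5.684 + 8.090 s.

τ = 22.3 s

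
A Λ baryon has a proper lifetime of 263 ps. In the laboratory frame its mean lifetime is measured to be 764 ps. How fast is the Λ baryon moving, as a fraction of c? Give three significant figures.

γ = Δt/τ₀ = 764/263 = 2.905
β = √(1 − 1/γ²) = √(1 − 0.1185) = √0.8815

β = 0.939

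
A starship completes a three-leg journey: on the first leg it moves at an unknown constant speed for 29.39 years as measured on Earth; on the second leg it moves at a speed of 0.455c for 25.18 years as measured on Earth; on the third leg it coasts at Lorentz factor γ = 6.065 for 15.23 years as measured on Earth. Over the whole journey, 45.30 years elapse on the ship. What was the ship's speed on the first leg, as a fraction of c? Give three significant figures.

β = 0.721

Leg 1: speed unknown; τ_1 = 29.39/γ_1.
Leg 2: γ = 1/√(1 − 0.455²) = 1/√0.7930 = 1.123; τ_2 = 25.18/1.123 = 22.42 years.
Leg 3: γ = 6.065; τ_3 = 15.23/6.065 = 2.511 years.
Total proper time: τ_1 + 22.42 + 2.511 = 45.30, so τ_1 = 45.30 − 24.93 = 20.37 years.
γ_1 = 29.39/20.37 = 1.443; β = √(1 − 1/γ²) = √0.5198.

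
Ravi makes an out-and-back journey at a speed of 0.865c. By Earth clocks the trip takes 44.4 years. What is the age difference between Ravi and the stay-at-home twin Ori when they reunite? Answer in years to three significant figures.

Δt − τ = 22.1 years

γ = 1/√(1 − 0.865²) = 1/√0.2518 = 1.993
Ravi's elapsed proper time: τ = 44.4/1.993 = 22.28 years.
Age gap = Δt − τ = 44.4 − 22.28 years.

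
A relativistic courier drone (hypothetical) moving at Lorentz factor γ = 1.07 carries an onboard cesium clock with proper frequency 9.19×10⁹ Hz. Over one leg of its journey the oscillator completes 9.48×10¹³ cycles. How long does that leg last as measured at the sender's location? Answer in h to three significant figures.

Δt = 3.07 h

γ = 1.07
Proper time for N cycles: τ = N/f = 9.48×10¹³/(9.19×10⁹) = 1.032×10⁴ s = 2.865 h.
Lab-frame duration Δt = γτ = 1.070 × 2.865 = 3.066 h.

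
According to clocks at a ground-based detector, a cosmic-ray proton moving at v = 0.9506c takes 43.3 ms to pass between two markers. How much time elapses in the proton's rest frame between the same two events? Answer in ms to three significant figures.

γ = 1/√(1 − 0.9506²) = 1/√0.09636 = 3.221
The interval measured at a ground-based detector is the dilated one; the clock in the proton's rest frame measures the proper time τ = Δt/γ = 43.3/3.221 ms.

τ = 13.4 ms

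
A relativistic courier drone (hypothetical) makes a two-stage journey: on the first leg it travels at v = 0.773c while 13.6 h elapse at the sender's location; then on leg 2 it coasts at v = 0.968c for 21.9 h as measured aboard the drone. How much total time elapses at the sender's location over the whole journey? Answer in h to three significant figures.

Δt = 101 h

Leg 1: 13.6 h is already measured at the sender's location.
Leg 2: γ = 1/√(1 − 0.968²) = 1/√0.06298 = 3.985; Δt_2 = 3.985 × 21.9 = 87.27 h.
Total: 13.60 + 87.27 h.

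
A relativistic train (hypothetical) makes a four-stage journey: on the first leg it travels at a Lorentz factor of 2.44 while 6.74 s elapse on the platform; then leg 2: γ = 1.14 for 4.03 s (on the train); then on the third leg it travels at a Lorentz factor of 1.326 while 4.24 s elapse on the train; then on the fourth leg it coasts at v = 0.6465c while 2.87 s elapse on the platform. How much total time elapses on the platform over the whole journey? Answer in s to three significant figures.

Leg 1: 6.74 s is already measured on the platform.
Leg 2: γ = 1.14; Δt_2 = 1.140 × 4.03 = 4.594 s.
Leg 3: γ = 1.326; Δt_3 = 1.326 × 4.24 = 5.622 s.
Leg 4: 2.87 s is already measured on the platform.
Total: 6.740 + 4.594 + 5.622 + 2.870 s.

Δt = 19.8 s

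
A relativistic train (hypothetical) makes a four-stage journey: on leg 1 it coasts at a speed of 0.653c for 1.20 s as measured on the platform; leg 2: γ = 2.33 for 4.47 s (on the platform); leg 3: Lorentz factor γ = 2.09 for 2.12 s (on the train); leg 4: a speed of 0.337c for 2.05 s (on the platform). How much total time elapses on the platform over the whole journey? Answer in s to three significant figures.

Δt = 12.2 s

Leg 1: 1.20 s is already measured on the platform.
Leg 2: 4.47 s is already measured on the platform.
Leg 3: γ = 2.09; Δt_3 = 2.090 × 2.12 = 4.431 s.
Leg 4: 2.05 s is already measured on the platform.
Total: 1.200 + 4.470 + 4.431 + 2.050 s.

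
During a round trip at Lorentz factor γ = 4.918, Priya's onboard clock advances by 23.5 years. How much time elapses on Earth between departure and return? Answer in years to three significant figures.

Δt = 116 years

γ = 4.918
Earth-frame duration is the dilated interval: Δt = γτ = 4.918 × 23.5 years.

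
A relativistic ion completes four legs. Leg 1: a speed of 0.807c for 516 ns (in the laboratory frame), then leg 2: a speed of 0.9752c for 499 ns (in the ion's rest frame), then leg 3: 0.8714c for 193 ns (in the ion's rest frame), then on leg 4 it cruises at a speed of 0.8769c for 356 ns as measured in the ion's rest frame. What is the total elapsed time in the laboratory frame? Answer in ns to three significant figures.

Δt = 3900 ns

Leg 1: 516 ns is already measured in the laboratory frame.
Leg 2: γ = 1/√(1 − 0.9752²) = 1/√0.04898 = 4.518; Δt_2 = 4.518 × 499 = 2255 ns.
Leg 3: γ = 1/√(1 − 0.8714²) = 1/√0.2407 = 2.038; Δt_3 = 2.038 × 193 = 393.4 ns.
Leg 4: γ = 1/√(1 − 0.8769²) = 1/√0.2310 = 2.080; Δt_4 = 2.080 × 356 = 740.6 ns.
Total: 516.0 + 2255 + 393.4 + 740.6 ns.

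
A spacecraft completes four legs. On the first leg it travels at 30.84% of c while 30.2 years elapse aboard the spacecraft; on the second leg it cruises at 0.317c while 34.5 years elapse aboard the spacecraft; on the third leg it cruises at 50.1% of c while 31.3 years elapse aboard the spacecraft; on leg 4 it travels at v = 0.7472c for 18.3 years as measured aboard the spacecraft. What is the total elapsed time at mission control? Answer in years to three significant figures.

Leg 1: β = 0.3084; γ = 1/√(1 − 0.3084²) = 1/√0.9049 = 1.051; Δt_1 = 1.051 × 30.2 = 31.75 years.
Leg 2: γ = 1/√(1 − 0.317²) = 1/√0.8995 = 1.054; Δt_2 = 1.054 × 34.5 = 36.38 years.
Leg 3: β = 0.501; γ = 1/√(1 − 0.501²) = 1/√0.7490 = 1.155; Δt_3 = 1.155 × 31.3 = 36.17 years.
Leg 4: γ = 1/√(1 − 0.7472²) = 1/√0.4417 = 1.505; Δt_4 = 1.505 × 18.3 = 27.54 years.
Total: 31.75 + 36.38 + 36.17 + 27.54 years.

Δt = 132 years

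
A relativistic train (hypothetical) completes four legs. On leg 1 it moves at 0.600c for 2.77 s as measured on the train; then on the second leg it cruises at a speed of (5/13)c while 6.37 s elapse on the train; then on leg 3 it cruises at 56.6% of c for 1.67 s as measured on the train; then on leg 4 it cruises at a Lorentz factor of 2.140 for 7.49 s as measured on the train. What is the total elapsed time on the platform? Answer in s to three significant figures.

Δt = 28.4 s

Leg 1: γ = 1/√(1 − 0.600²) = 5/4 = 1.250; Δt_1 = 1.250 × 2.77 = 3.462 s.
Leg 2: γ = 1/√(1 − (5/13)²) = 13/12 ≈ 1.083; Δt_2 = 1.083 × 6.37 = 6.901 s.
Leg 3: β = 0.566; γ = 1/√(1 − 0.566²) = 1/√0.6796 = 1.213; Δt_3 = 1.213 × 1.67 = 2.026 s.
Leg 4: γ = 2.140; Δt_4 = 2.140 × 7.49 = 16.03 s.
Total: 3.462 + 6.901 + 2.026 + 16.03 s.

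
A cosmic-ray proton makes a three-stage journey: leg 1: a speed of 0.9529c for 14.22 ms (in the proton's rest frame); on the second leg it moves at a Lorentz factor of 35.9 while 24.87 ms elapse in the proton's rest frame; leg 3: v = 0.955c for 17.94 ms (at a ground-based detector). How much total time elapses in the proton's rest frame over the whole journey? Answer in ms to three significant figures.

τ = 44.4 ms

Leg 1: 14.22 ms is already measured in the proton's rest frame.
Leg 2: 24.87 ms is already measured in the proton's rest frame.
Leg 3: γ = 1/√(1 − 0.955²) = 1/√0.08798 = 3.371; τ_3 = 17.94/3.371 = 5.321 ms.
Total: 14.22 + 24.87 + 5.321 ms.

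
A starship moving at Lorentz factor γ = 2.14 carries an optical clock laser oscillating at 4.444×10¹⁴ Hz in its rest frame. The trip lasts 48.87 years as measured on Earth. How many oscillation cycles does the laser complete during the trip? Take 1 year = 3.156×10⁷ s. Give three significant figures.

γ = 2.14
The oscillator's own cycle count is N = f × τ where τ is the proper time on the ship. τ = Δt/γ = 48.87/2.140 = 22.84 years = 7.207×10⁸ s.
N = 4.444×10¹⁴ × 7.207×10⁸ = 3.203×10²³.

N = 3.20×10²³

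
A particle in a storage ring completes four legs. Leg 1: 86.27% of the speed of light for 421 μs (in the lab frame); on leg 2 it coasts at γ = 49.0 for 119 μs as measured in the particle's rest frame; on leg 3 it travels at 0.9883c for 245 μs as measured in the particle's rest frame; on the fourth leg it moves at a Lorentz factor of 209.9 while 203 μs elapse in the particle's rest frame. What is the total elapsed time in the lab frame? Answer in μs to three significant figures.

Leg 1: 421 μs is already measured in the lab frame.
Leg 2: γ = 49.0; Δt_2 = 49.00 × 119 = 5831 μs.
Leg 3: γ = 1/√(1 − 0.9883²) = 1/√0.02326 = 6.556; Δt_3 = 6.556 × 245 = 1606 μs.
Leg 4: γ = 209.9; Δt_4 = 209.9 × 203 = 4.261×10⁴ μs.
Total: 421.0 + 5831 + 1606 + 4.261×10⁴ μs.

Δt = 5.05×10⁴ μs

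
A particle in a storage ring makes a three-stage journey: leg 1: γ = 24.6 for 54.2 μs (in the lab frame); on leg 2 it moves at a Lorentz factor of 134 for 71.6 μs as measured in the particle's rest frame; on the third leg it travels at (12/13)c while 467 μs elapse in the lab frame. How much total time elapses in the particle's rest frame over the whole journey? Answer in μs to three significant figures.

τ = 253 μs

Leg 1: γ = 24.6; τ_1 = 54.2/24.60 = 2.203 μs.
Leg 2: 71.6 μs is already measured in the particle's rest frame.
Leg 3: γ = 1/√(1 − (12/13)²) = 13/5 = 2.600; τ_3 = 467/2.600 = 179.6 μs.
Total: 2.203 + 71.60 + 179.6 μs.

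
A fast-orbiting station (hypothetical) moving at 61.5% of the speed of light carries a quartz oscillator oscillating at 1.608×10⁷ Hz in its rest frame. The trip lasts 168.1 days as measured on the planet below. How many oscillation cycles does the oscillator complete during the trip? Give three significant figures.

β = 0.615; γ = 1/√(1 − 0.615²) = 1/√0.6218 = 1.268
The oscillator's own cycle count is N = f × τ where τ is the proper time aboard the station. τ = Δt/γ = 168.1/1.268 = 132.6 days = 1.145×10⁷ s.
N = 1.608×10⁷ × 1.145×10⁷ = 1.842×10¹⁴.

N = 1.84×10¹⁴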